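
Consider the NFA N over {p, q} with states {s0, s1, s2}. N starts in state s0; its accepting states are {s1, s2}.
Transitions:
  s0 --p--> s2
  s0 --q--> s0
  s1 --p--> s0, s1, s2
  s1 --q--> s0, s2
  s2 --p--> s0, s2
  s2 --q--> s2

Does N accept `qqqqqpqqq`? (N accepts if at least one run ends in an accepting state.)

Start: {s0}
read q: {s0}
read q: {s0}
read q: {s0}
read q: {s0}
read q: {s0}
read p: {s2}
read q: {s2}
read q: {s2}
read q: {s2}
Reachable ∩ accepting = {s2} — nonempty.

accepted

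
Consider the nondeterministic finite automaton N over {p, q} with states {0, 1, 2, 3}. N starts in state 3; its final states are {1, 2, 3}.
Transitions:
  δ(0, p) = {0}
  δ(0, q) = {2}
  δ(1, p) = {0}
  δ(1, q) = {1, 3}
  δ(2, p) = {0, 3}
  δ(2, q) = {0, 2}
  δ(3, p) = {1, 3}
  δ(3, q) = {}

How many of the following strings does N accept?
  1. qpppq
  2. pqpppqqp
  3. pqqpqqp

qpppq: rejected
pqpppqqp: accepted
pqqpqqp: accepted

2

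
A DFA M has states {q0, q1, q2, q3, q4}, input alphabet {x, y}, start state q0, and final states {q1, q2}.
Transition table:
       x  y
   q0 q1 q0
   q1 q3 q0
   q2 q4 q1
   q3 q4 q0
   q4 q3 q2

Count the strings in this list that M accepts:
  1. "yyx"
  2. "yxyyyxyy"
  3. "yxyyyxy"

"yyx": accepted
"yxyyyxyy": rejected
"yxyyyxy": rejected

1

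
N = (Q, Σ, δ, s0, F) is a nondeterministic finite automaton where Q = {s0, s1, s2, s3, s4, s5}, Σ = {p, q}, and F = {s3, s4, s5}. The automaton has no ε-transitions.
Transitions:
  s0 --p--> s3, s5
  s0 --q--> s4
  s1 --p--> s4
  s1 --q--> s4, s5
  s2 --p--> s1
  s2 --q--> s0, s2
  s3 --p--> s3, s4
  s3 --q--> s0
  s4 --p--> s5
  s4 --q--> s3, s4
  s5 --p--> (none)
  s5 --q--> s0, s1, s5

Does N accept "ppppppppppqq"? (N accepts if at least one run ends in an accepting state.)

accepted

Start: {s0}
read p: {s3, s5}
read p: {s3, s4}
read p: {s3, s4, s5}
read p: {s3, s4, s5}
read p: {s3, s4, s5}
read p: {s3, s4, s5}
read p: {s3, s4, s5}
read p: {s3, s4, s5}
read p: {s3, s4, s5}
read p: {s3, s4, s5}
read q: {s0, s1, s3, s4, s5}
read q: {s0, s1, s3, s4, s5}
Reachable ∩ accepting = {s3, s4, s5} — nonempty.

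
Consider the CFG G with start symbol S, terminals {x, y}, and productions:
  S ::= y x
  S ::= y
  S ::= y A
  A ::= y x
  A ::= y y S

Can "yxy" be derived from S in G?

no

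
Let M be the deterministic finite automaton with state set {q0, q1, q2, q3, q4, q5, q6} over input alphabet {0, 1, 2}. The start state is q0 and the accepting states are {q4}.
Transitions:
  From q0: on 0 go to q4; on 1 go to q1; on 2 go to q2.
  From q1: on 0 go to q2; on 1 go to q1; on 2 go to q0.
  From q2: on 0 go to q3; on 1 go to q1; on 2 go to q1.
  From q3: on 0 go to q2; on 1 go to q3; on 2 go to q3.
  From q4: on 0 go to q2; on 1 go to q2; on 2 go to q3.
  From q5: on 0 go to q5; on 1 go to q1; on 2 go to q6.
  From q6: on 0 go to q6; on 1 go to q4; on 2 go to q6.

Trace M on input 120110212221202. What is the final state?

q0 --1--> q1
q1 --2--> q0
q0 --0--> q4
q4 --1--> q2
q2 --1--> q1
q1 --0--> q2
q2 --2--> q1
q1 --1--> q1
q1 --2--> q0
q0 --2--> q2
q2 --2--> q1
q1 --1--> q1
q1 --2--> q0
q0 --0--> q4
q4 --2--> q3

q3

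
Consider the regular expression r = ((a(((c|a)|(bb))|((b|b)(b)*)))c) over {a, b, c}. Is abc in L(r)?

yes

Split as ab·c: (a(((c|a)|(bb))|((b|b)(b)*))) matches ab and c matches c.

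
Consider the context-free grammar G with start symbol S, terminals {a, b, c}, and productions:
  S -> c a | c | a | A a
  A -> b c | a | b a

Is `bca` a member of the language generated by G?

yes

S ⇒ Aa ⇒ bca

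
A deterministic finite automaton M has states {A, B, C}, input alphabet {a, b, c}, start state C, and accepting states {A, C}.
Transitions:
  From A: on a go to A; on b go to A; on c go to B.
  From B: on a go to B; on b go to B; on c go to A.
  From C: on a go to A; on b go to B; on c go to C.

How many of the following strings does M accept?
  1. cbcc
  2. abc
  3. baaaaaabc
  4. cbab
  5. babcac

1

cbcc: rejected
abc: rejected
baaaaaabc: accepted
cbab: rejected
babcac: rejected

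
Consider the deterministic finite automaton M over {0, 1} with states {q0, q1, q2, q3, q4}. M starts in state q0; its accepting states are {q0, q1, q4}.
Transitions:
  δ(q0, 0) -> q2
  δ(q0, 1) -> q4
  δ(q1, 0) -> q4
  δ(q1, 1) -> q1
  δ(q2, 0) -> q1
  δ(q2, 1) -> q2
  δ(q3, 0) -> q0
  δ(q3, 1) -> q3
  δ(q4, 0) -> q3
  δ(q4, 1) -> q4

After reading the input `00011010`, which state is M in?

q0

q0 --0--> q2
q2 --0--> q1
q1 --0--> q4
q4 --1--> q4
q4 --1--> q4
q4 --0--> q3
q3 --1--> q3
q3 --0--> q0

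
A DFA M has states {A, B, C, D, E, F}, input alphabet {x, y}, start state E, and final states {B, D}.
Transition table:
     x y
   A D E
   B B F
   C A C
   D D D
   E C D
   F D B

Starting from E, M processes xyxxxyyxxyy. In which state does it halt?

D

E --x--> C
C --y--> C
C --x--> A
A --x--> D
D --x--> D
D --y--> D
D --y--> D
D --x--> D
D --x--> D
D --y--> D
D --y--> D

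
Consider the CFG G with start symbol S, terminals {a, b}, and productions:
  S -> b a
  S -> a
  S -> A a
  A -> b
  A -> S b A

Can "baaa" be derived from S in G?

no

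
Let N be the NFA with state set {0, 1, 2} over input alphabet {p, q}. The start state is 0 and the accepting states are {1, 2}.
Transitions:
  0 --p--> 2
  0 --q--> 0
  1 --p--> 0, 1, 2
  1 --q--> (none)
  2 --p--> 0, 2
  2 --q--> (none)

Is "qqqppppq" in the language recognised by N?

Start: {0}
read q: {0}
read q: {0}
read q: {0}
read p: {2}
read p: {0, 2}
read p: {0, 2}
read p: {0, 2}
read q: {0}
Reachable ∩ accepting = {} — empty.

rejected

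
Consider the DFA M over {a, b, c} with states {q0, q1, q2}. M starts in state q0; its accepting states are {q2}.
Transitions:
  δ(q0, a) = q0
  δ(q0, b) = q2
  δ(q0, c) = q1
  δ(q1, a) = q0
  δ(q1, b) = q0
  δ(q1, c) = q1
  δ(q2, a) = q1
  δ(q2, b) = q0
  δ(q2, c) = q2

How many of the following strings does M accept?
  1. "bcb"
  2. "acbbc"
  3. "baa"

1

"bcb": rejected
"acbbc": accepted
"baa": rejected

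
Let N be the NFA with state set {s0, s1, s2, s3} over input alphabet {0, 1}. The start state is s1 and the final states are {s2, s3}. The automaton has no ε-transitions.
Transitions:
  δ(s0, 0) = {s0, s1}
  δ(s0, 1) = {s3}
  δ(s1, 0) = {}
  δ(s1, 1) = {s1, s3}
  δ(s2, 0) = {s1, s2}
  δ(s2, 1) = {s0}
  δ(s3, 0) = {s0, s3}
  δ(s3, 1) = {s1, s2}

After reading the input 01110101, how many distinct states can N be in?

Start: {s1}
read 0: {}
The reachable set is empty and stays empty for the remaining 7 symbols.
Final reachable set {} has 0 states.

0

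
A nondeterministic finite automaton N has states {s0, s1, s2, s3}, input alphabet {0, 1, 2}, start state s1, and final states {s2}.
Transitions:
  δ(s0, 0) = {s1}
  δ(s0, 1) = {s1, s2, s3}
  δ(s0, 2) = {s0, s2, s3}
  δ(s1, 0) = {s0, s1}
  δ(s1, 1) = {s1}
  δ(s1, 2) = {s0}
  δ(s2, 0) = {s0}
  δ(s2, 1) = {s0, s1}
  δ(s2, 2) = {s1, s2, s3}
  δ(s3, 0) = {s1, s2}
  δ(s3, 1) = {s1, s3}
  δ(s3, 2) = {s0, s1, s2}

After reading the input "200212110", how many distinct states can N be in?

3

Start: {s1}
read 2: {s0}
read 0: {s1}
read 0: {s0, s1}
read 2: {s0, s2, s3}
read 1: {s0, s1, s2, s3}
read 2: {s0, s1, s2, s3}
read 1: {s0, s1, s2, s3}
read 1: {s0, s1, s2, s3}
read 0: {s0, s1, s2}
Final reachable set {s0, s1, s2} has 3 states.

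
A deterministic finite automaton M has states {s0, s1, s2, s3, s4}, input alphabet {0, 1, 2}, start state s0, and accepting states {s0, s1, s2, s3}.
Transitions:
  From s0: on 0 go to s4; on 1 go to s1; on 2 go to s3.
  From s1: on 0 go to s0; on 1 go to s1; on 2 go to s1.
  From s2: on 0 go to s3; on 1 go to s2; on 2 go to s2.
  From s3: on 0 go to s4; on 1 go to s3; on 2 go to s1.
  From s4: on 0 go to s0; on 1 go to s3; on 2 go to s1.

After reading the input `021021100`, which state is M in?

s0

s0 --0--> s4
s4 --2--> s1
s1 --1--> s1
s1 --0--> s0
s0 --2--> s3
s3 --1--> s3
s3 --1--> s3
s3 --0--> s4
s4 --0--> s0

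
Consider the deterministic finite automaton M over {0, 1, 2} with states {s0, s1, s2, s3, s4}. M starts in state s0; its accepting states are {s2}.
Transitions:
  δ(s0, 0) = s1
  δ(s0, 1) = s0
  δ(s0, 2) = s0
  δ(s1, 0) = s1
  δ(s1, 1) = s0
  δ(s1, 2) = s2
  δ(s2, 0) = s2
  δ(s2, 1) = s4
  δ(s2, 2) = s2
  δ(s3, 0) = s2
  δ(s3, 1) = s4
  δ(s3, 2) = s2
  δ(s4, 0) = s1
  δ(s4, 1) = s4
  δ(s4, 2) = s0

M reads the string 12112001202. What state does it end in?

s0 --1--> s0
s0 --2--> s0
s0 --1--> s0
s0 --1--> s0
s0 --2--> s0
s0 --0--> s1
s1 --0--> s1
s1 --1--> s0
s0 --2--> s0
s0 --0--> s1
s1 --2--> s2

s2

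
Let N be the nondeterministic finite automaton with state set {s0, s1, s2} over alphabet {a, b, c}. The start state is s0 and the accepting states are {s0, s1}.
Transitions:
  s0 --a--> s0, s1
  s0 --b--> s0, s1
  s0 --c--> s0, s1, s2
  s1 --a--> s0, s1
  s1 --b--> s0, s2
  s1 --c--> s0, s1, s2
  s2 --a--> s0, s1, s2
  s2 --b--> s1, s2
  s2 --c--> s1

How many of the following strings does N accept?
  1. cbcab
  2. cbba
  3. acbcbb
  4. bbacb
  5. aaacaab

cbcab: accepted
cbba: accepted
acbcbb: accepted
bbacb: accepted
aaacaab: accepted

5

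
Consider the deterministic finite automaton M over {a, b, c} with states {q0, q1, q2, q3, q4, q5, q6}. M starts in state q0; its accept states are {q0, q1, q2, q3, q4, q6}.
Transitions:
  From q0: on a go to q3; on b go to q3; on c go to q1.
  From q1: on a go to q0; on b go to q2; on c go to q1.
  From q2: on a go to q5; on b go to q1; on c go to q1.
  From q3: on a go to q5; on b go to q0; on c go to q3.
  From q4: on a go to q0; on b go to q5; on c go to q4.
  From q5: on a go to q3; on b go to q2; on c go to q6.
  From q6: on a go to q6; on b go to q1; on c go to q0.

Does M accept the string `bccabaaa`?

q0 --b--> q3
q3 --c--> q3
q3 --c--> q3
q3 --a--> q5
q5 --b--> q2
q2 --a--> q5
q5 --a--> q3
q3 --a--> q5
End in state q5, which is not an accepting state.

rejected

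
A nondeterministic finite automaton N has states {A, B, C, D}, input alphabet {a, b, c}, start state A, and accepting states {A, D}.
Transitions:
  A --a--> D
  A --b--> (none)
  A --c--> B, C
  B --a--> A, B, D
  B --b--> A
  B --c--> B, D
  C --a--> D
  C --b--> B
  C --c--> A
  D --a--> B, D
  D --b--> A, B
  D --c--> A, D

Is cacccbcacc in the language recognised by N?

accepted

Start: {A}
read c: {B, C}
read a: {A, B, D}
read c: {A, B, C, D}
read c: {A, B, C, D}
read c: {A, B, C, D}
read b: {A, B}
read c: {B, C, D}
read a: {A, B, D}
read c: {A, B, C, D}
read c: {A, B, C, D}
Reachable ∩ accepting = {A, D} — nonempty.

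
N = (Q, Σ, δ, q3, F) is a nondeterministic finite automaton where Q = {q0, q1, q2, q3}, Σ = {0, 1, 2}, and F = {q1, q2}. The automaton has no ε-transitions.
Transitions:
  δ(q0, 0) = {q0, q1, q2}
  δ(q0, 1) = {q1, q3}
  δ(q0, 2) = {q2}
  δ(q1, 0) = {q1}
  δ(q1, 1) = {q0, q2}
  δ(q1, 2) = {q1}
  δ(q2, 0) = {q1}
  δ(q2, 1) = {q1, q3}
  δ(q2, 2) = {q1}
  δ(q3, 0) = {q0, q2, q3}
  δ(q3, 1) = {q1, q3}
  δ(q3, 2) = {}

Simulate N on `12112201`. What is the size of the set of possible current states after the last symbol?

Start: {q3}
read 1: {q1, q3}
read 2: {q1}
read 1: {q0, q2}
read 1: {q1, q3}
read 2: {q1}
read 2: {q1}
read 0: {q1}
read 1: {q0, q2}
Final reachable set {q0, q2} has 2 states.

2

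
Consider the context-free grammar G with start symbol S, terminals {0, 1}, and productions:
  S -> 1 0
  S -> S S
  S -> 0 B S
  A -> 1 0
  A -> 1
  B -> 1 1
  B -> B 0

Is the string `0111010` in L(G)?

S ⇒ SS ⇒ 0BSS ⇒ 011SS ⇒ 01110S ⇒ 0111010

yes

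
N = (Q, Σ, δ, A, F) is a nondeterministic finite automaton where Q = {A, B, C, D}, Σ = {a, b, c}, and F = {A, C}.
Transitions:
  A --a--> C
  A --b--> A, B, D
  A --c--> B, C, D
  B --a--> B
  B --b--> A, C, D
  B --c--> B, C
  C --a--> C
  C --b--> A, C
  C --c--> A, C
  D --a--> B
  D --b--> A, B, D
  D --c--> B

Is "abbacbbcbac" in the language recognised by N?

Start: {A}
read a: {C}
read b: {A, C}
read b: {A, B, C, D}
read a: {B, C}
read c: {A, B, C}
read b: {A, B, C, D}
read b: {A, B, C, D}
read c: {A, B, C, D}
read b: {A, B, C, D}
read a: {B, C}
read c: {A, B, C}
Reachable ∩ accepting = {A, C} — nonempty.

accepted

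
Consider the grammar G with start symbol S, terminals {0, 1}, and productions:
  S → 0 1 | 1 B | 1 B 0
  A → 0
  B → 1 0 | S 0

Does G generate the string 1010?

yes

S ⇒ 1B ⇒ 1S0 ⇒ 1010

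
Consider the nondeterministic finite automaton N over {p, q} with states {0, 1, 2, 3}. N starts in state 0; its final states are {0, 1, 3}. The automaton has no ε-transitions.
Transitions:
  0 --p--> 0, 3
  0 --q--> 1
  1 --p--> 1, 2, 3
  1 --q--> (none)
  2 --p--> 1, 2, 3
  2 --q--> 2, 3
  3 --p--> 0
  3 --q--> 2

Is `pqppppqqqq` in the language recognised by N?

Start: {0}
read p: {0, 3}
read q: {1, 2}
read p: {1, 2, 3}
read p: {0, 1, 2, 3}
read p: {0, 1, 2, 3}
read p: {0, 1, 2, 3}
read q: {1, 2, 3}
read q: {2, 3}
read q: {2, 3}
read q: {2, 3}
Reachable ∩ accepting = {3} — nonempty.

accepted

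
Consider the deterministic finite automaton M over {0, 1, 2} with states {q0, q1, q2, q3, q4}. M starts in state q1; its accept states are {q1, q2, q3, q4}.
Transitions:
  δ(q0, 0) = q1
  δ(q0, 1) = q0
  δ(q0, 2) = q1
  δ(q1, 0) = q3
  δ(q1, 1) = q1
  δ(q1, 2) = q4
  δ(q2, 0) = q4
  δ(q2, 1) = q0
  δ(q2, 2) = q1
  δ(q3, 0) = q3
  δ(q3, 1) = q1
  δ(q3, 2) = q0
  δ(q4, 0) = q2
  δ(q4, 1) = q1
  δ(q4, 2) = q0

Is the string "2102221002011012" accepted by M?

q1 --2--> q4
q4 --1--> q1
q1 --0--> q3
q3 --2--> q0
q0 --2--> q1
q1 --2--> q4
q4 --1--> q1
q1 --0--> q3
q3 --0--> q3
q3 --2--> q0
q0 --0--> q1
q1 --1--> q1
q1 --1--> q1
q1 --0--> q3
q3 --1--> q1
q1 --2--> q4
End in state q4, which is an accepting state.

accepted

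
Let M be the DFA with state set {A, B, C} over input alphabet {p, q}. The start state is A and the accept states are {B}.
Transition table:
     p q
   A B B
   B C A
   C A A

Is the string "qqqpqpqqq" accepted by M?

A --q--> B
B --q--> A
A --q--> B
B --p--> C
C --q--> A
A --p--> B
B --q--> A
A --q--> B
B --q--> A
End in state A, which is not an accepting state.

rejected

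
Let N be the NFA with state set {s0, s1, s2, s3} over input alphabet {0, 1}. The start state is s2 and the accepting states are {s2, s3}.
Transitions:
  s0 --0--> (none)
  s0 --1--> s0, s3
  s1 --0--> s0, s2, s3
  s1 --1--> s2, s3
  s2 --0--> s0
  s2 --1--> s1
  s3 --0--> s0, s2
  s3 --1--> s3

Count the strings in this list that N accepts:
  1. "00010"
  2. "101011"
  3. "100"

"00010": rejected
"101011": accepted
"100": accepted

2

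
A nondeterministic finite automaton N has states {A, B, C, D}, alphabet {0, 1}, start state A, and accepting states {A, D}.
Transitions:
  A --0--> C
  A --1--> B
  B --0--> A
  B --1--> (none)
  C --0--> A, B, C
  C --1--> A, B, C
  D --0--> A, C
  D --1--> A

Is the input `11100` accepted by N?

Start: {A}
read 1: {B}
read 1: {}
The reachable set is empty and stays empty for the remaining 3 symbols.
Reachable ∩ accepting = {} — empty.

rejected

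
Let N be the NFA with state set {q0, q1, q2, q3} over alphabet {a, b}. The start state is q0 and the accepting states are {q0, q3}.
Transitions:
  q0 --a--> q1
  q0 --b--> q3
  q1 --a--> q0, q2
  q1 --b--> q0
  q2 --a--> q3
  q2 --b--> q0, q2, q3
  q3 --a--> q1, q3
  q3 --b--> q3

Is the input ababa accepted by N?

Start: {q0}
read a: {q1}
read b: {q0}
read a: {q1}
read b: {q0}
read a: {q1}
Reachable ∩ accepting = {} — empty.

rejected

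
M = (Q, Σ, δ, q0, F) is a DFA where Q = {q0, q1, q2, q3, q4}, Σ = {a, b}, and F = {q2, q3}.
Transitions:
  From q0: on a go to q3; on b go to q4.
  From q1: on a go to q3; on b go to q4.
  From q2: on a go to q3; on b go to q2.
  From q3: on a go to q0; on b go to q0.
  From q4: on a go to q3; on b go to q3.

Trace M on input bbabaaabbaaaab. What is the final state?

q0 --b--> q4
q4 --b--> q3
q3 --a--> q0
q0 --b--> q4
q4 --a--> q3
q3 --a--> q0
q0 --a--> q3
q3 --b--> q0
q0 --b--> q4
q4 --a--> q3
q3 --a--> q0
q0 --a--> q3
q3 --a--> q0
q0 --b--> q4

q4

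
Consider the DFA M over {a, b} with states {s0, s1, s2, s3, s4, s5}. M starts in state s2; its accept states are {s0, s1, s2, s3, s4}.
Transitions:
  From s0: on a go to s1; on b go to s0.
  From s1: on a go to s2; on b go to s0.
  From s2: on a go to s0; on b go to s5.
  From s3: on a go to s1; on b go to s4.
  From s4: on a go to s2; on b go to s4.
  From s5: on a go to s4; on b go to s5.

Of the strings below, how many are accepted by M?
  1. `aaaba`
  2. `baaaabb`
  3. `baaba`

`aaaba`: accepted
`baaaabb`: accepted
`baaba`: accepted

3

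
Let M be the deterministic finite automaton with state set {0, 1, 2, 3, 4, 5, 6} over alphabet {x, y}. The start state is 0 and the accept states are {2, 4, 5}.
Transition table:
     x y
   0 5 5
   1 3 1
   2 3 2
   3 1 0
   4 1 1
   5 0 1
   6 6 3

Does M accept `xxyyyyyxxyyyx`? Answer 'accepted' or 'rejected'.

0 --x--> 5
5 --x--> 0
0 --y--> 5
5 --y--> 1
1 --y--> 1
1 --y--> 1
1 --y--> 1
1 --x--> 3
3 --x--> 1
1 --y--> 1
1 --y--> 1
1 --y--> 1
1 --x--> 3
End in state 3, which is not an accepting state.

rejected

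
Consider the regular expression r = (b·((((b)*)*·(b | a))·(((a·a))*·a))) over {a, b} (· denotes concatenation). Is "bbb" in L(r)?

No split of bbb into u·v has b matching u and ((((b)*)*·(b|a))·(((a·a))*·a)) matching v.

no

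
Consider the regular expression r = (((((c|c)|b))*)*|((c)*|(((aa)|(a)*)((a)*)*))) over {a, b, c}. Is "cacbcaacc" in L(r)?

no

Neither ((((c|c)|b))*)* nor ((c)*|(((aa)|(a)*)((a)*)*)) matches cacbcaacc.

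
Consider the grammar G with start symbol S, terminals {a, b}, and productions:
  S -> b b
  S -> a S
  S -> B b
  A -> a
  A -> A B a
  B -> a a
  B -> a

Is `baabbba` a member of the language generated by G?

no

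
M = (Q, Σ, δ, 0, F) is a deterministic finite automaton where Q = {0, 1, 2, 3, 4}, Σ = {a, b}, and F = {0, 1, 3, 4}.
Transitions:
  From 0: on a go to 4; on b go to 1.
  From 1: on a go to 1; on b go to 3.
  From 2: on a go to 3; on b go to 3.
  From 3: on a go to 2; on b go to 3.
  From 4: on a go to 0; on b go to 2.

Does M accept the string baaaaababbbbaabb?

0 --b--> 1
1 --a--> 1
1 --a--> 1
1 --a--> 1
1 --a--> 1
1 --a--> 1
1 --b--> 3
3 --a--> 2
2 --b--> 3
3 --b--> 3
3 --b--> 3
3 --b--> 3
3 --a--> 2
2 --a--> 3
3 --b--> 3
3 --b--> 3
End in state 3, which is an accepting state.

accepted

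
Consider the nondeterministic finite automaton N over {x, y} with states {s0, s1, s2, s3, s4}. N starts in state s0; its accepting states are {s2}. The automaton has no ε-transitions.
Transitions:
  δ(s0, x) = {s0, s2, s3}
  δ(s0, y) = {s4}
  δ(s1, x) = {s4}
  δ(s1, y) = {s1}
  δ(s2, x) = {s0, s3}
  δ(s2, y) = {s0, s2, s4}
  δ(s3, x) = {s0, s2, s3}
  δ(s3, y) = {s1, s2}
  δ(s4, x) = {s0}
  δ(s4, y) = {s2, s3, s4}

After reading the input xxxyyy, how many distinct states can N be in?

5

Start: {s0}
read x: {s0, s2, s3}
read x: {s0, s2, s3}
read x: {s0, s2, s3}
read y: {s0, s1, s2, s4}
read y: {s0, s1, s2, s3, s4}
read y: {s0, s1, s2, s3, s4}
Final reachable set {s0, s1, s2, s3, s4} has 5 states.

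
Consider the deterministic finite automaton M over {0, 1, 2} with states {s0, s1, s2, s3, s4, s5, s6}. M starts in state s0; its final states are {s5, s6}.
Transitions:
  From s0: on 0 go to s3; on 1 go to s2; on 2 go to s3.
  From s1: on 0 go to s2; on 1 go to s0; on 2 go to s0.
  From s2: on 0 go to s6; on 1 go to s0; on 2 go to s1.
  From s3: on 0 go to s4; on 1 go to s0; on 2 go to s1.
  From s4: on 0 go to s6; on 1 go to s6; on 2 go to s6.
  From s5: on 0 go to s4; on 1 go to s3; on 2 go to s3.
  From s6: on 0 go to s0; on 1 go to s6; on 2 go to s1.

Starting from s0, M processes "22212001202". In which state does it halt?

s1

s0 --2--> s3
s3 --2--> s1
s1 --2--> s0
s0 --1--> s2
s2 --2--> s1
s1 --0--> s2
s2 --0--> s6
s6 --1--> s6
s6 --2--> s1
s1 --0--> s2
s2 --2--> s1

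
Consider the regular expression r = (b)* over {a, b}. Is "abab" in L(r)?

no

abab cannot be split into zero or more pieces each matching b.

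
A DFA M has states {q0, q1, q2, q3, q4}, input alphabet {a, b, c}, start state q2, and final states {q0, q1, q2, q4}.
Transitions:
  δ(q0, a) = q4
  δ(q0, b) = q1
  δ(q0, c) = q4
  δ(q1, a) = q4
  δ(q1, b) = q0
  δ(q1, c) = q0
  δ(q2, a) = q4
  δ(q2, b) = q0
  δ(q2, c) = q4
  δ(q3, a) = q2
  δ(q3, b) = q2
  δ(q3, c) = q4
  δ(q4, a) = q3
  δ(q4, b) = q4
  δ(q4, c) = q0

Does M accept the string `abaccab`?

q2 --a--> q4
q4 --b--> q4
q4 --a--> q3
q3 --c--> q4
q4 --c--> q0
q0 --a--> q4
q4 --b--> q4
End in state q4, which is an accepting state.

accepted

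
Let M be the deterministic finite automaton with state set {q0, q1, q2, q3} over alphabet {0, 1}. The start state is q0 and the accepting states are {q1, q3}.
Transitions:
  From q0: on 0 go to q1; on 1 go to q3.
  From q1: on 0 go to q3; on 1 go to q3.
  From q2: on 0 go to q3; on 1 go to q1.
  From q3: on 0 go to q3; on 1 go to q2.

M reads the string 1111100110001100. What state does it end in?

q0 --1--> q3
q3 --1--> q2
q2 --1--> q1
q1 --1--> q3
q3 --1--> q2
q2 --0--> q3
q3 --0--> q3
q3 --1--> q2
q2 --1--> q1
q1 --0--> q3
q3 --0--> q3
q3 --0--> q3
q3 --1--> q2
q2 --1--> q1
q1 --0--> q3
q3 --0--> q3

q3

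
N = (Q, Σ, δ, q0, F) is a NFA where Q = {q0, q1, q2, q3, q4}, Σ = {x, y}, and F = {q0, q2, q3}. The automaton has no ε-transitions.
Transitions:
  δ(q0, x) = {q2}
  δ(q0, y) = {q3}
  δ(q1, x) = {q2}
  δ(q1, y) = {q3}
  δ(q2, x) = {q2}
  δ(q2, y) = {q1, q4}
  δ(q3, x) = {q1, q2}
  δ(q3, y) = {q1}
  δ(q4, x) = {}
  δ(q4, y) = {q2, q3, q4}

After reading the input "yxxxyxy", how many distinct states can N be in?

2

Start: {q0}
read y: {q3}
read x: {q1, q2}
read x: {q2}
read x: {q2}
read y: {q1, q4}
read x: {q2}
read y: {q1, q4}
Final reachable set {q1, q4} has 2 states.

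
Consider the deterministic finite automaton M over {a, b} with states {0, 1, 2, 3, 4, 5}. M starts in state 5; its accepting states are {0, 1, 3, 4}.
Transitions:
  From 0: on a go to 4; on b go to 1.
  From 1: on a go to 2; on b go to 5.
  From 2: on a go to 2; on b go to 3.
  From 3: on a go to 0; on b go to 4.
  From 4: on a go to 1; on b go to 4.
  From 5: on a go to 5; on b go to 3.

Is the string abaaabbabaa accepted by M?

rejected

5 --a--> 5
5 --b--> 3
3 --a--> 0
0 --a--> 4
4 --a--> 1
1 --b--> 5
5 --b--> 3
3 --a--> 0
0 --b--> 1
1 --a--> 2
2 --a--> 2
End in state 2, which is not an accepting state.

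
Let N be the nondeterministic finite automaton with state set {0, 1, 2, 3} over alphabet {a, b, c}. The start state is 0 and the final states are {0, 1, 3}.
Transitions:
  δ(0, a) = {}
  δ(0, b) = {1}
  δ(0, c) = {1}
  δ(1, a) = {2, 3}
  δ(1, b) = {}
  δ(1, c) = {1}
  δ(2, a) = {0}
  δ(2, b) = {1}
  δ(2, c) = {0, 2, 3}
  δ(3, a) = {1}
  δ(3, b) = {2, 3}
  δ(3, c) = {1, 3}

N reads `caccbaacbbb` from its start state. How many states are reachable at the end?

Start: {0}
read c: {1}
read a: {2, 3}
read c: {0, 1, 2, 3}
read c: {0, 1, 2, 3}
read b: {1, 2, 3}
read a: {0, 1, 2, 3}
read a: {0, 1, 2, 3}
read c: {0, 1, 2, 3}
read b: {1, 2, 3}
read b: {1, 2, 3}
read b: {1, 2, 3}
Final reachable set {1, 2, 3} has 3 states.

3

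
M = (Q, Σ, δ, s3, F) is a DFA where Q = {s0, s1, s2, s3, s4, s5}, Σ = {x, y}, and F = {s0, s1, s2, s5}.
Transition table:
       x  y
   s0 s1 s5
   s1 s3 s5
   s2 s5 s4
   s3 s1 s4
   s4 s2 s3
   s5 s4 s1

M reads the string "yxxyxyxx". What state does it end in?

s3 --y--> s4
s4 --x--> s2
s2 --x--> s5
s5 --y--> s1
s1 --x--> s3
s3 --y--> s4
s4 --x--> s2
s2 --x--> s5

s5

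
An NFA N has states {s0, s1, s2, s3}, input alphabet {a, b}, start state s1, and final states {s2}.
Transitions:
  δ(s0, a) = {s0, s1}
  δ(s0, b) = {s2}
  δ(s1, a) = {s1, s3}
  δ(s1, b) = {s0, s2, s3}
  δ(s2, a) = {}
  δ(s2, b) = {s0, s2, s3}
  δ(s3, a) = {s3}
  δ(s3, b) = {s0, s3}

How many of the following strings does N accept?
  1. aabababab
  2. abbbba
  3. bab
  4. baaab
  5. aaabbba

aabababab: accepted
abbbba: rejected
bab: accepted
baaab: accepted
aaabbba: rejected

3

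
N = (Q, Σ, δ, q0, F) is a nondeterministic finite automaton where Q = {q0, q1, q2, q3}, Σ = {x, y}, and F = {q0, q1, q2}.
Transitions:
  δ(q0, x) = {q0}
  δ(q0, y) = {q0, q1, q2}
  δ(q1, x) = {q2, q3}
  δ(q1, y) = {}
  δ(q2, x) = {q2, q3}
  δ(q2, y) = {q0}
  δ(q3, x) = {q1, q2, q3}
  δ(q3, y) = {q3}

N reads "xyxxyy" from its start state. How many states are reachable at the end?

4

Start: {q0}
read x: {q0}
read y: {q0, q1, q2}
read x: {q0, q2, q3}
read x: {q0, q1, q2, q3}
read y: {q0, q1, q2, q3}
read y: {q0, q1, q2, q3}
Final reachable set {q0, q1, q2, q3} has 4 states.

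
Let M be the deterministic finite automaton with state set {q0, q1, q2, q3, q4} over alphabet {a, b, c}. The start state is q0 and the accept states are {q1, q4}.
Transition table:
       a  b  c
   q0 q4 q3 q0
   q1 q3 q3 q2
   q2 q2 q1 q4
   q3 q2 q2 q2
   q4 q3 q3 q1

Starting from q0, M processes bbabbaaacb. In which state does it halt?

q3

q0 --b--> q3
q3 --b--> q2
q2 --a--> q2
q2 --b--> q1
q1 --b--> q3
q3 --a--> q2
q2 --a--> q2
q2 --a--> q2
q2 --c--> q4
q4 --b--> q3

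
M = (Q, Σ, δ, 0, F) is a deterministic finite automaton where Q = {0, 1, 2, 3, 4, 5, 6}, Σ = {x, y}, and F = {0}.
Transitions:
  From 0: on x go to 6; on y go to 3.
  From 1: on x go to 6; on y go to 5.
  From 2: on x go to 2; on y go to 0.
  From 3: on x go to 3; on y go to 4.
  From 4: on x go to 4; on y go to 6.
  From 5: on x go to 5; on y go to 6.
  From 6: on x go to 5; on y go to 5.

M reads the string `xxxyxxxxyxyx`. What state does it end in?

5

0 --x--> 6
6 --x--> 5
5 --x--> 5
5 --y--> 6
6 --x--> 5
5 --x--> 5
5 --x--> 5
5 --x--> 5
5 --y--> 6
6 --x--> 5
5 --y--> 6
6 --x--> 5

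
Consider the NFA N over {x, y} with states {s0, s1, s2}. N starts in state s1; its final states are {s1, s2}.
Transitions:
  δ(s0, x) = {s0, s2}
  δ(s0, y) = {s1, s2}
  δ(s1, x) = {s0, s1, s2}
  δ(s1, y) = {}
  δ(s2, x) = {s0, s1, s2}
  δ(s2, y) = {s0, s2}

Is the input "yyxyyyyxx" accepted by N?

Start: {s1}
read y: {}
The reachable set is empty and stays empty for the remaining 8 symbols.
Reachable ∩ accepting = {} — empty.

rejected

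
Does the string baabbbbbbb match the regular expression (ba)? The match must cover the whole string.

no

No split of baabbbbbbb into u·v has b matching u and a matching v.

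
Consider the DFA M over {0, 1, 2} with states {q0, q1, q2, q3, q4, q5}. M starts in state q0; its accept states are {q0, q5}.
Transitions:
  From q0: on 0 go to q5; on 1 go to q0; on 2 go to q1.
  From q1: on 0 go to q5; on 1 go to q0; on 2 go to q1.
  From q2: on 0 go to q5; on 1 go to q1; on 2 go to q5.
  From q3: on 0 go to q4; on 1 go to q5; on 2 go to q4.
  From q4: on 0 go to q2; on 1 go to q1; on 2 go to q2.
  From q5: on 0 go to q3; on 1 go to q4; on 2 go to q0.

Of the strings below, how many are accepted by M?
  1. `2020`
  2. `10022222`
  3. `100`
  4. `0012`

2

`2020`: accepted
`10022222`: rejected
`100`: rejected
`0012`: accepted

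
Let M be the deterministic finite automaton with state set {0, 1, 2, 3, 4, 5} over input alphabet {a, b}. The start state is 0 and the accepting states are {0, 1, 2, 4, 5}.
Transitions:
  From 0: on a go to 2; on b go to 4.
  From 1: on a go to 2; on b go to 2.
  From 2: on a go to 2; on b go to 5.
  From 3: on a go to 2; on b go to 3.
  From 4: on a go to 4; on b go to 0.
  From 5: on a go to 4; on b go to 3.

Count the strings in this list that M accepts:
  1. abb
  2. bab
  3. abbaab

2

abb: rejected
bab: accepted
abbaab: accepted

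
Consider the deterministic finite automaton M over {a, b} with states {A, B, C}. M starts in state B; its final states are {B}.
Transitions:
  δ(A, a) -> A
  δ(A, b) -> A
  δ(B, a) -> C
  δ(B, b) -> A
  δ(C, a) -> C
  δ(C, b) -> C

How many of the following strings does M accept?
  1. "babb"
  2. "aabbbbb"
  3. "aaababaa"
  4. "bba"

"babb": rejected
"aabbbbb": rejected
"aaababaa": rejected
"bba": rejected

0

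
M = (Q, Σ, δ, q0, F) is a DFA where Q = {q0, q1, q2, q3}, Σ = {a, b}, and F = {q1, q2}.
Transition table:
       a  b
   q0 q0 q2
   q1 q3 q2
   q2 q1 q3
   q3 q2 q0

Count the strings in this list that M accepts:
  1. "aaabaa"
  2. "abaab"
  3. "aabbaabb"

0

"aaabaa": rejected
"abaab": rejected
"aabbaabb": rejected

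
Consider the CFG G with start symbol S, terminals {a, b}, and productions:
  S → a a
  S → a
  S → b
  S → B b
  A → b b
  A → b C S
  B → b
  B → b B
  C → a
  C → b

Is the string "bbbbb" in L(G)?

yes

S ⇒ Bb ⇒ bBb ⇒ bbBb ⇒ bbbBb ⇒ bbbbb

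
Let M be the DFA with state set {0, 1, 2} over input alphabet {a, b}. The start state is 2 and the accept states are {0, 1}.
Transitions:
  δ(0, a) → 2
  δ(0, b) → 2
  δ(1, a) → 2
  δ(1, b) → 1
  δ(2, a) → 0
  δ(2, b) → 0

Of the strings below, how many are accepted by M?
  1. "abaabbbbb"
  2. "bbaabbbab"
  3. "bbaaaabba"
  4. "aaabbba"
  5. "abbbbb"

"abaabbbbb": accepted
"bbaabbbab": accepted
"bbaaaabba": accepted
"aaabbba": accepted
"abbbbb": rejected

4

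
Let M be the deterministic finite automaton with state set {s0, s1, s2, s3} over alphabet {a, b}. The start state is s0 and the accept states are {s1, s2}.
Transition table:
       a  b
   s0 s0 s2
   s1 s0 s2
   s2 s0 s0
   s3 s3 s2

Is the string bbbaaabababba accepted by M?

s0 --b--> s2
s2 --b--> s0
s0 --b--> s2
s2 --a--> s0
s0 --a--> s0
s0 --a--> s0
s0 --b--> s2
s2 --a--> s0
s0 --b--> s2
s2 --a--> s0
s0 --b--> s2
s2 --b--> s0
s0 --a--> s0
End in state s0, which is not an accepting state.

rejected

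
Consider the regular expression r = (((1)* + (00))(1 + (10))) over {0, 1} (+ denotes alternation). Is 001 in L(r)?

Split as 00·1: ((1)*+(00)) matches 00 and (1+(10)) matches 1.

yes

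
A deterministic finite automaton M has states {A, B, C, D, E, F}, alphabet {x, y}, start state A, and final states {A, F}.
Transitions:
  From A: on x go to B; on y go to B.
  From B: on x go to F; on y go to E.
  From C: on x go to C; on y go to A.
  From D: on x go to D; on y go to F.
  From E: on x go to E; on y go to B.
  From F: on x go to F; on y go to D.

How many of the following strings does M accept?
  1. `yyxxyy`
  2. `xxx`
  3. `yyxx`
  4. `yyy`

1

`yyxxyy`: rejected
`xxx`: accepted
`yyxx`: rejected
`yyy`: rejected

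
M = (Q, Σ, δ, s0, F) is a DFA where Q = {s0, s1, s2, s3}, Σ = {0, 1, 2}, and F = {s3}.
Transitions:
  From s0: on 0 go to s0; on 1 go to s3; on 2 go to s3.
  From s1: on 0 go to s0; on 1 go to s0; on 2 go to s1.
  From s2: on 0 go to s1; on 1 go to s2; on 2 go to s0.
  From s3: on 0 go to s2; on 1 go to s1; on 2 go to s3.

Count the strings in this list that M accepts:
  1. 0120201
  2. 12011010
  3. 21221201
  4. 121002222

0120201: accepted
12011010: rejected
21221201: rejected
121002222: accepted

2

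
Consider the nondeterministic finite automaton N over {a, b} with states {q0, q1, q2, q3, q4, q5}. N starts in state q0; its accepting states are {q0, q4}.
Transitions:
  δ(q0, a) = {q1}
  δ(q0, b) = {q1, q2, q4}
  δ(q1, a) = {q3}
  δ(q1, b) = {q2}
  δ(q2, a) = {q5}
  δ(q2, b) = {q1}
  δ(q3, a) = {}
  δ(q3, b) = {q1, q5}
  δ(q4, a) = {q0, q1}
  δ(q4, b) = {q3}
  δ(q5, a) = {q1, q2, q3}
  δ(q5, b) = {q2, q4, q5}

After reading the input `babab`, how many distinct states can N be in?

4

Start: {q0}
read b: {q1, q2, q4}
read a: {q0, q1, q3, q5}
read b: {q1, q2, q4, q5}
read a: {q0, q1, q2, q3, q5}
read b: {q1, q2, q4, q5}
Final reachable set {q1, q2, q4, q5} has 4 states.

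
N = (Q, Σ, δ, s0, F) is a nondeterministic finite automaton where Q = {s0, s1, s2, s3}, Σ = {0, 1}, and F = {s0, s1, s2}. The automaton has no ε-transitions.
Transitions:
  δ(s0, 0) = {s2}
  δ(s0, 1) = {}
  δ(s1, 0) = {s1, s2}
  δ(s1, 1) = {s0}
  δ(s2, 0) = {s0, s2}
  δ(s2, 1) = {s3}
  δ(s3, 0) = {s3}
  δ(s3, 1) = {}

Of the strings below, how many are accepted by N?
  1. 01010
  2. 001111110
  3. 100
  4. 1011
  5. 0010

01010: rejected
001111110: rejected
100: rejected
1011: rejected
0010: rejected

0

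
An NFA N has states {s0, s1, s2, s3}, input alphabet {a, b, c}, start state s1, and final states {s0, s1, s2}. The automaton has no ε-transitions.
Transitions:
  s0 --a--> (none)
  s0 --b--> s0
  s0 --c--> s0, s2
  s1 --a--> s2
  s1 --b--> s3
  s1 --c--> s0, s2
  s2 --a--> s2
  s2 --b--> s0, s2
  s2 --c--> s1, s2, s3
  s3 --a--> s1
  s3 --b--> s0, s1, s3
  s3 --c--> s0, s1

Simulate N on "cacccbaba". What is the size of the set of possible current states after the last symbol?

2

Start: {s1}
read c: {s0, s2}
read a: {s2}
read c: {s1, s2, s3}
read c: {s0, s1, s2, s3}
read c: {s0, s1, s2, s3}
read b: {s0, s1, s2, s3}
read a: {s1, s2}
read b: {s0, s2, s3}
read a: {s1, s2}
Final reachable set {s1, s2} has 2 states.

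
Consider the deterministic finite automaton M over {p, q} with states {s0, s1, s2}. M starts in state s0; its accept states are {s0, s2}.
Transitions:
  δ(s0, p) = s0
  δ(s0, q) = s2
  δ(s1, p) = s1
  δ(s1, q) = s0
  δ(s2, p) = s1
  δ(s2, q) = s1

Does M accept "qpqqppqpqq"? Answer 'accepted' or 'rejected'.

s0 --q--> s2
s2 --p--> s1
s1 --q--> s0
s0 --q--> s2
s2 --p--> s1
s1 --p--> s1
s1 --q--> s0
s0 --p--> s0
s0 --q--> s2
s2 --q--> s1
End in state s1, which is not an accepting state.

rejected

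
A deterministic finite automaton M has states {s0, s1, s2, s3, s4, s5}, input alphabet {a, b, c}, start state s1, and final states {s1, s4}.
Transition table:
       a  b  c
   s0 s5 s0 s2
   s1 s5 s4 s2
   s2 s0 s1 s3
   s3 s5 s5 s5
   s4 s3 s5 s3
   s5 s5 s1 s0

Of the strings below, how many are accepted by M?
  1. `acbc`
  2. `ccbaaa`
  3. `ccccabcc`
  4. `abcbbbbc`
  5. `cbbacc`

0

`acbc`: rejected
`ccbaaa`: rejected
`ccccabcc`: rejected
`abcbbbbc`: rejected
`cbbacc`: rejected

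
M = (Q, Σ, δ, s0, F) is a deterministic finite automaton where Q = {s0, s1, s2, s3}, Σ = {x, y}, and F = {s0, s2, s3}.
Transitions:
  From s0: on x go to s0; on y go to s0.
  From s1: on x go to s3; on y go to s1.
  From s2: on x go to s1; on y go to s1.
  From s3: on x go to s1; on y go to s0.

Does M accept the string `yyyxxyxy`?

accepted

s0 --y--> s0
s0 --y--> s0
s0 --y--> s0
s0 --x--> s0
s0 --x--> s0
s0 --y--> s0
s0 --x--> s0
s0 --y--> s0
End in state s0, which is an accepting state.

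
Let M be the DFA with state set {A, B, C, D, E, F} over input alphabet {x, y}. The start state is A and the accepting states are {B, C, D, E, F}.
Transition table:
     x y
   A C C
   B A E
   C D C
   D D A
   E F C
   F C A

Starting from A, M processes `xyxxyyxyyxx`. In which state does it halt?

A --x--> C
C --y--> C
C --x--> D
D --x--> D
D --y--> A
A --y--> C
C --x--> D
D --y--> A
A --y--> C
C --x--> D
D --x--> D

D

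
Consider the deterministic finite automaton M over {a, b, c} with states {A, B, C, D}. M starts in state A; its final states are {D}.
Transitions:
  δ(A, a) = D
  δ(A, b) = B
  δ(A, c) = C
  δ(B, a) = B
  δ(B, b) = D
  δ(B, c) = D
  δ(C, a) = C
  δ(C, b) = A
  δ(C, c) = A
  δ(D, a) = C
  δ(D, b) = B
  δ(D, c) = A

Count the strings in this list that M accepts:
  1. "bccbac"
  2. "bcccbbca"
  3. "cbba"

1

"bccbac": accepted
"bcccbbca": rejected
"cbba": rejected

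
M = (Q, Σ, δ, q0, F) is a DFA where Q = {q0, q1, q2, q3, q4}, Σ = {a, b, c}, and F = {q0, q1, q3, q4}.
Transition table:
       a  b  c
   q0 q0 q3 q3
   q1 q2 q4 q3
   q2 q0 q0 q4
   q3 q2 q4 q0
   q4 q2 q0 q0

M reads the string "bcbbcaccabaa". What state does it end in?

q0 --b--> q3
q3 --c--> q0
q0 --b--> q3
q3 --b--> q4
q4 --c--> q0
q0 --a--> q0
q0 --c--> q3
q3 --c--> q0
q0 --a--> q0
q0 --b--> q3
q3 --a--> q2
q2 --a--> q0

q0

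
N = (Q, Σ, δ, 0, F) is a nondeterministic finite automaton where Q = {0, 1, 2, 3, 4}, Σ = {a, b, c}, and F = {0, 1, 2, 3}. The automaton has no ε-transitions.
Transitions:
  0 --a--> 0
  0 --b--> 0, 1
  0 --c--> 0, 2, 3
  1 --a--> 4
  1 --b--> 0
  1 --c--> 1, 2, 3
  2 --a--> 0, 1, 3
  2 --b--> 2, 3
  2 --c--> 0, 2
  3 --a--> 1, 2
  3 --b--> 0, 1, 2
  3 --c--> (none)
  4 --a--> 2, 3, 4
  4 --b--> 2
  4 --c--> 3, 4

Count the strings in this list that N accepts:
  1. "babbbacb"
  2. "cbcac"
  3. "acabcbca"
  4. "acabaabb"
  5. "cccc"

"babbbacb": accepted
"cbcac": accepted
"acabcbca": accepted
"acabaabb": accepted
"cccc": accepted

5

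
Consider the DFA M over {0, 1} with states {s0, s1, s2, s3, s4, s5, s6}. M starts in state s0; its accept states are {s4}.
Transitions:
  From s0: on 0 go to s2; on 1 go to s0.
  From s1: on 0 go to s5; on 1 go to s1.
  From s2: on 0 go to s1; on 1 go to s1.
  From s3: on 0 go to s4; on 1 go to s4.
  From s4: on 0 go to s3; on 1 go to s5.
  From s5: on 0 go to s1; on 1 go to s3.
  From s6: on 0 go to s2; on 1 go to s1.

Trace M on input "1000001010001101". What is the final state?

s3

s0 --1--> s0
s0 --0--> s2
s2 --0--> s1
s1 --0--> s5
s5 --0--> s1
s1 --0--> s5
s5 --1--> s3
s3 --0--> s4
s4 --1--> s5
s5 --0--> s1
s1 --0--> s5
s5 --0--> s1
s1 --1--> s1
s1 --1--> s1
s1 --0--> s5
s5 --1--> s3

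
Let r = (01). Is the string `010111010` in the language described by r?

No split of 010111010 into u·v has 0 matching u and 1 matching v.

no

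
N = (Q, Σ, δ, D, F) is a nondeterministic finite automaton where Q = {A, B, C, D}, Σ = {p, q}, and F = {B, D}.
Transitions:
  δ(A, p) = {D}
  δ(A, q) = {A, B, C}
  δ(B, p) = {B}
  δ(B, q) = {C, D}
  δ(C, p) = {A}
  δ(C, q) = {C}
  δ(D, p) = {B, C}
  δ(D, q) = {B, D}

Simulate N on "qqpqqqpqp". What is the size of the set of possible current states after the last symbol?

4

Start: {D}
read q: {B, D}
read q: {B, C, D}
read p: {A, B, C}
read q: {A, B, C, D}
read q: {A, B, C, D}
read q: {A, B, C, D}
read p: {A, B, C, D}
read q: {A, B, C, D}
read p: {A, B, C, D}
Final reachable set {A, B, C, D} has 4 states.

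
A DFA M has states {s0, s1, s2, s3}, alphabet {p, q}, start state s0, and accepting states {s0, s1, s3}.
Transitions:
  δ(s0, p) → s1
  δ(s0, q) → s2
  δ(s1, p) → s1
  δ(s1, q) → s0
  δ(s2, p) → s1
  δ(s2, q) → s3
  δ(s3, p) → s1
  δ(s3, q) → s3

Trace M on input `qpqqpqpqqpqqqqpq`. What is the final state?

s0 --q--> s2
s2 --p--> s1
s1 --q--> s0
s0 --q--> s2
s2 --p--> s1
s1 --q--> s0
s0 --p--> s1
s1 --q--> s0
s0 --q--> s2
s2 --p--> s1
s1 --q--> s0
s0 --q--> s2
s2 --q--> s3
s3 --q--> s3
s3 --p--> s1
s1 --q--> s0

s0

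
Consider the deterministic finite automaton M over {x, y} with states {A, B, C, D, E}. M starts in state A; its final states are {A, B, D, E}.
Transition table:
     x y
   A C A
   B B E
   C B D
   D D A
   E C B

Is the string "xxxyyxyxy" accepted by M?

A --x--> C
C --x--> B
B --x--> B
B --y--> E
E --y--> B
B --x--> B
B --y--> E
E --x--> C
C --y--> D
End in state D, which is an accepting state.

accepted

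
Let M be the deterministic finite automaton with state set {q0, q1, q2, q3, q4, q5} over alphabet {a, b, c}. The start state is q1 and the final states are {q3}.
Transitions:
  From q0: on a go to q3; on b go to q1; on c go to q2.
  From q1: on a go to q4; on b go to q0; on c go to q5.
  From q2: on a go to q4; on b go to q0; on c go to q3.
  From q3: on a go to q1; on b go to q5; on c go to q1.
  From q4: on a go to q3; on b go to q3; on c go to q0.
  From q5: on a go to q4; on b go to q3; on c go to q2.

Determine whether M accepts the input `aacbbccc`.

accepted

q1 --a--> q4
q4 --a--> q3
q3 --c--> q1
q1 --b--> q0
q0 --b--> q1
q1 --c--> q5
q5 --c--> q2
q2 --c--> q3
End in state q3, which is an accepting state.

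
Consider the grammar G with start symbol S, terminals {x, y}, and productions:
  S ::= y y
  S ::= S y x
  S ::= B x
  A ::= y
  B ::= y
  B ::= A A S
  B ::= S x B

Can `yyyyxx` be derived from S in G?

no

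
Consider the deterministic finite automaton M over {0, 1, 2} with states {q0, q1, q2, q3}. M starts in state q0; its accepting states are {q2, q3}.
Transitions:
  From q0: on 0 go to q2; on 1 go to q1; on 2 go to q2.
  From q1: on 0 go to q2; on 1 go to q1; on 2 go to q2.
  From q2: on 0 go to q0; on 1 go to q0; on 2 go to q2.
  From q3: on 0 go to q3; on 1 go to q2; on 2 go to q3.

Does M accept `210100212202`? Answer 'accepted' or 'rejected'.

accepted

q0 --2--> q2
q2 --1--> q0
q0 --0--> q2
q2 --1--> q0
q0 --0--> q2
q2 --0--> q0
q0 --2--> q2
q2 --1--> q0
q0 --2--> q2
q2 --2--> q2
q2 --0--> q0
q0 --2--> q2
End in state q2, which is an accepting state.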